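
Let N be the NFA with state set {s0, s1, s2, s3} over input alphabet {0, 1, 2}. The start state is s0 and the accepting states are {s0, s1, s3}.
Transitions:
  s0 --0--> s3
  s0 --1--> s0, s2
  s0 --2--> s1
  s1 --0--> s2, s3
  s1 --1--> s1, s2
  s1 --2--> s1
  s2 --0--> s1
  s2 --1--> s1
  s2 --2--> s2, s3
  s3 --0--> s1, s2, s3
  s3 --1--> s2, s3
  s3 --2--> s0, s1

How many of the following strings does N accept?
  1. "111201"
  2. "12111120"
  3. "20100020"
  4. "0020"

"111201": accepted
"12111120": accepted
"20100020": accepted
"0020": accepted

4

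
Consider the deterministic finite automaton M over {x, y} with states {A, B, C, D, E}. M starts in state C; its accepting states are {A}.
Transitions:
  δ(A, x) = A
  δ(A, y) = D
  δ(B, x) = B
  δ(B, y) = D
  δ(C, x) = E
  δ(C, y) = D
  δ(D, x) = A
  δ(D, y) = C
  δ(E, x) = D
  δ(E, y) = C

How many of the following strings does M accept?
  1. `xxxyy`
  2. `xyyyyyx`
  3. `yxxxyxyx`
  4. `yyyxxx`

2

`xxxyy`: rejected
`xyyyyyx`: rejected
`yxxxyxyx`: accepted
`yyyxxx`: accepted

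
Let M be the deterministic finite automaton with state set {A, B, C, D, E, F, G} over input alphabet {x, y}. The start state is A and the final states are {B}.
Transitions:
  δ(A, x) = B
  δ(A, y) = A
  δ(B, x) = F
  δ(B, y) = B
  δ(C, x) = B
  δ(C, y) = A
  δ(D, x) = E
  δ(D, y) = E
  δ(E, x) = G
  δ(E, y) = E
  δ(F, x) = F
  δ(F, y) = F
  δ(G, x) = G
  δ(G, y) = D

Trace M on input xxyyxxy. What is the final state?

F

A --x--> B
B --x--> F
F --y--> F
F --y--> F
F --x--> F
F --x--> F
F --y--> F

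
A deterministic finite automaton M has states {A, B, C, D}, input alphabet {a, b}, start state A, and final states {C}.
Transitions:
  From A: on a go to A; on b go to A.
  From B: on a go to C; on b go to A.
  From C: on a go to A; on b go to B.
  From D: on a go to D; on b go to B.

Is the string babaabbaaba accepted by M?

rejected

A --b--> A
A --a--> A
A --b--> A
A --a--> A
A --a--> A
A --b--> A
A --b--> A
A --a--> A
A --a--> A
A --b--> A
A --a--> A
End in state A, which is not an accepting state.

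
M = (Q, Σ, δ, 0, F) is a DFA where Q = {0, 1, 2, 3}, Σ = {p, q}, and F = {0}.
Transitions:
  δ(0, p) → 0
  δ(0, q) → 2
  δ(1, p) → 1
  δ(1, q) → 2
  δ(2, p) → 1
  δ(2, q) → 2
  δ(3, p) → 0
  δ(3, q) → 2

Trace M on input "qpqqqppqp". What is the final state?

1

0 --q--> 2
2 --p--> 1
1 --q--> 2
2 --q--> 2
2 --q--> 2
2 --p--> 1
1 --p--> 1
1 --q--> 2
2 --p--> 1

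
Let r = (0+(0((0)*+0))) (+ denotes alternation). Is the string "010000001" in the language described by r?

no

Neither 0 nor (0((0)*+0)) matches 010000001.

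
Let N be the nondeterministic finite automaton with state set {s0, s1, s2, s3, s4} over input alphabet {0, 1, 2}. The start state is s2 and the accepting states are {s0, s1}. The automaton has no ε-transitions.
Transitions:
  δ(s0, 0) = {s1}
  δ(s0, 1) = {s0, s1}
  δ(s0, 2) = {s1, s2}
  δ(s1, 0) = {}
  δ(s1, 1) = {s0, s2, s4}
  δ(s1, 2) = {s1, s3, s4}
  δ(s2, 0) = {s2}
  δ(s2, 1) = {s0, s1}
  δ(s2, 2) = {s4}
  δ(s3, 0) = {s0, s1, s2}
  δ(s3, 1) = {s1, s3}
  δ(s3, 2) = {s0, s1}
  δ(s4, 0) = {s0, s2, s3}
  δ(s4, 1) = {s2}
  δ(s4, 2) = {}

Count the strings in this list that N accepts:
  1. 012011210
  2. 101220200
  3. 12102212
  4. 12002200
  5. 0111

012011210: accepted
101220200: accepted
12102212: accepted
12002200: accepted
0111: accepted

5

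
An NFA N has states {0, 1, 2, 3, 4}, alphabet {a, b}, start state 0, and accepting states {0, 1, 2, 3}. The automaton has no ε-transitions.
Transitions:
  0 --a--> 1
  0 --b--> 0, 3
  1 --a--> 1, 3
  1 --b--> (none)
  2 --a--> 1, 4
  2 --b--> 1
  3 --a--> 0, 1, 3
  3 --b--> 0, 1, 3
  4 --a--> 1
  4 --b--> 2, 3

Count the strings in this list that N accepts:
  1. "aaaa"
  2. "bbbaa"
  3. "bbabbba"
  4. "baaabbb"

4

"aaaa": accepted
"bbbaa": accepted
"bbabbba": accepted
"baaabbb": accepted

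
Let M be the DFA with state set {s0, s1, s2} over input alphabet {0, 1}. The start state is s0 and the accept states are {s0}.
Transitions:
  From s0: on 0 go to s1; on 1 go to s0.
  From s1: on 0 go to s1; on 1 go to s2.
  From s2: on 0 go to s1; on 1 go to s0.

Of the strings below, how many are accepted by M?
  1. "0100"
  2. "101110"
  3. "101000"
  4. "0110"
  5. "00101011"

1

"0100": rejected
"101110": rejected
"101000": rejected
"0110": rejected
"00101011": accepted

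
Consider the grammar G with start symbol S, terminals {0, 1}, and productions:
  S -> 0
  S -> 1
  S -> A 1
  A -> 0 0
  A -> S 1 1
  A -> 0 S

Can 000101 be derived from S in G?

no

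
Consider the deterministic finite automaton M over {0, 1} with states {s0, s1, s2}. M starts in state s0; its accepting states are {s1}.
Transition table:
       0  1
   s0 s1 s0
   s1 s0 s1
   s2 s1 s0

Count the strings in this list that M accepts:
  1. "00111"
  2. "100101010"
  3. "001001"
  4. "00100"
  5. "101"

"00111": rejected
"100101010": accepted
"001001": rejected
"00100": rejected
"101": accepted

2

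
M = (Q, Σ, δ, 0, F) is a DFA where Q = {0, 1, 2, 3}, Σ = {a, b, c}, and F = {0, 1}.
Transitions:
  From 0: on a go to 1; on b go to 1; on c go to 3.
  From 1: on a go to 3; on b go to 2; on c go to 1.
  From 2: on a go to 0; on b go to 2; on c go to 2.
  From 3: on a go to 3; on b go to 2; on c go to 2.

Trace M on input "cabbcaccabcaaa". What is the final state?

0 --c--> 3
3 --a--> 3
3 --b--> 2
2 --b--> 2
2 --c--> 2
2 --a--> 0
0 --c--> 3
3 --c--> 2
2 --a--> 0
0 --b--> 1
1 --c--> 1
1 --a--> 3
3 --a--> 3
3 --a--> 3

3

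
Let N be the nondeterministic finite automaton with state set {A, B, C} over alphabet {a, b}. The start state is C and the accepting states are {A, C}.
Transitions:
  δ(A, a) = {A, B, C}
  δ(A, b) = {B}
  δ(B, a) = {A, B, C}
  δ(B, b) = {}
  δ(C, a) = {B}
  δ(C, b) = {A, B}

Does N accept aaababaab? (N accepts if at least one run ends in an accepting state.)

Start: {C}
read a: {B}
read a: {A, B, C}
read a: {A, B, C}
read b: {A, B}
read a: {A, B, C}
read b: {A, B}
read a: {A, B, C}
read a: {A, B, C}
read b: {A, B}
Reachable ∩ accepting = {A} — nonempty.

accepted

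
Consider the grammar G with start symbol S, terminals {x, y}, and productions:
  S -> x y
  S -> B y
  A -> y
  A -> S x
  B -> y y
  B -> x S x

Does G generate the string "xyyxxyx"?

no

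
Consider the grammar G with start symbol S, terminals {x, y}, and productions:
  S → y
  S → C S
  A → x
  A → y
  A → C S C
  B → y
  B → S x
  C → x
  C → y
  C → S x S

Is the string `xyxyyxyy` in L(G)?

S ⇒ CS ⇒ SxSS ⇒ CSxSS ⇒ xSxSS ⇒ xyxSS ⇒ xyxyS ⇒ xyxyCS ⇒ xyxySxSS ⇒ xyxyyxSS ⇒ xyxyyxyS ⇒ xyxyyxyy

yes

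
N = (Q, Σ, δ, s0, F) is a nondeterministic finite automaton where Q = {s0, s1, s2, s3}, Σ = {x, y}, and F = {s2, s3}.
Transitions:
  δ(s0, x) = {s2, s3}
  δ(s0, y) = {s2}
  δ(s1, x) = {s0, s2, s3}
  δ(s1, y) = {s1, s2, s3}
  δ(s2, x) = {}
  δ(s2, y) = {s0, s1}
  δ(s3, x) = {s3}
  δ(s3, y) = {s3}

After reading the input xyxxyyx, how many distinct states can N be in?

3

Start: {s0}
read x: {s2, s3}
read y: {s0, s1, s3}
read x: {s0, s2, s3}
read x: {s2, s3}
read y: {s0, s1, s3}
read y: {s1, s2, s3}
read x: {s0, s2, s3}
Final reachable set {s0, s2, s3} has 3 states.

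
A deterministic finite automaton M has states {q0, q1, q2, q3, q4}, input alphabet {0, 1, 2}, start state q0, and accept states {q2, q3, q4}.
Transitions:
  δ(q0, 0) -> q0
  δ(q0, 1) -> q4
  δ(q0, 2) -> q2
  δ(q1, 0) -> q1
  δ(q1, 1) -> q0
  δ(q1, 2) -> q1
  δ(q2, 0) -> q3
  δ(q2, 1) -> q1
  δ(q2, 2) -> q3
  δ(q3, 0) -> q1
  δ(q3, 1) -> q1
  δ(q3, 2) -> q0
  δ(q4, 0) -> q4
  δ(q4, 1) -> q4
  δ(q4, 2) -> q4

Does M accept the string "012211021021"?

q0 --0--> q0
q0 --1--> q4
q4 --2--> q4
q4 --2--> q4
q4 --1--> q4
q4 --1--> q4
q4 --0--> q4
q4 --2--> q4
q4 --1--> q4
q4 --0--> q4
q4 --2--> q4
q4 --1--> q4
End in state q4, which is an accepting state.

accepted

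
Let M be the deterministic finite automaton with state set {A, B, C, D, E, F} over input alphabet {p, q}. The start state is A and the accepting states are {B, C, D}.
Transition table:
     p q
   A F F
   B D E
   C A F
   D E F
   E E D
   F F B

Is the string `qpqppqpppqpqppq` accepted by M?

accepted

A --q--> F
F --p--> F
F --q--> B
B --p--> D
D --p--> E
E --q--> D
D --p--> E
E --p--> E
E --p--> E
E --q--> D
D --p--> E
E --q--> D
D --p--> E
E --p--> E
E --q--> D
End in state D, which is an accepting state.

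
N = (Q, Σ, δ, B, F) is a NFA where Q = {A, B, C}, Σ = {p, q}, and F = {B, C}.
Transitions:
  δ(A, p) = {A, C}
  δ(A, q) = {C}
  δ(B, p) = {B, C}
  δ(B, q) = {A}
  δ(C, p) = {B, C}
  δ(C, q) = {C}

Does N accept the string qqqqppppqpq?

accepted

Start: {B}
read q: {A}
read q: {C}
read q: {C}
read q: {C}
read p: {B, C}
read p: {B, C}
read p: {B, C}
read p: {B, C}
read q: {A, C}
read p: {A, B, C}
read q: {A, C}
Reachable ∩ accepting = {C} — nonempty.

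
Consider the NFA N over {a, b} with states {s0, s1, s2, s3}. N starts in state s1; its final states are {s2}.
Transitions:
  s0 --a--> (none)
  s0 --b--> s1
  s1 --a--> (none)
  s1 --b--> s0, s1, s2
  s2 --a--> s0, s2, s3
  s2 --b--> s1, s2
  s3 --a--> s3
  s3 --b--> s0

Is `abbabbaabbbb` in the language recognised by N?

Start: {s1}
read a: {}
The reachable set is empty and stays empty for the remaining 11 symbols.
Reachable ∩ accepting = {} — empty.

rejected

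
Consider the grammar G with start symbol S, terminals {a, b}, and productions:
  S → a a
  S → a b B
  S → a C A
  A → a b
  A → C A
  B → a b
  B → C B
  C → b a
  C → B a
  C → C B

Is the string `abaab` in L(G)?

S ⇒ aCA ⇒ abaA ⇒ abaab

yes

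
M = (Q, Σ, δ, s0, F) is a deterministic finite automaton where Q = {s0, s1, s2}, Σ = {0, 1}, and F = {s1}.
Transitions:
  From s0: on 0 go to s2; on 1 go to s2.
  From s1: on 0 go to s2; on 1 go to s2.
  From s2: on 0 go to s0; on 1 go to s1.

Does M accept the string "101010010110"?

s0 --1--> s2
s2 --0--> s0
s0 --1--> s2
s2 --0--> s0
s0 --1--> s2
s2 --0--> s0
s0 --0--> s2
s2 --1--> s1
s1 --0--> s2
s2 --1--> s1
s1 --1--> s2
s2 --0--> s0
End in state s0, which is not an accepting state.

rejected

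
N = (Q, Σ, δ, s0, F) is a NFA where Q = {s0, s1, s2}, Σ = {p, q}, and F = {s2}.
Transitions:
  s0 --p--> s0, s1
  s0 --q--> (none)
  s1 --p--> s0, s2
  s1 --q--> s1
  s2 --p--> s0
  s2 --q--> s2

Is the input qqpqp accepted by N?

rejected

Start: {s0}
read q: {}
The reachable set is empty and stays empty for the remaining 4 symbols.
Reachable ∩ accepting = {} — empty.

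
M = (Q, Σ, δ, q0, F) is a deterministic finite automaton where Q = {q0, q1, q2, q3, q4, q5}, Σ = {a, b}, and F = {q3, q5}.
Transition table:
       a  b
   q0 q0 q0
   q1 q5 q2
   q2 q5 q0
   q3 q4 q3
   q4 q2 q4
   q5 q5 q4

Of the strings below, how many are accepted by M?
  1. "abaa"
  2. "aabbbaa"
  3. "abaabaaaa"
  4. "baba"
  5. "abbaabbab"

"abaa": rejected
"aabbbaa": rejected
"abaabaaaa": rejected
"baba": rejected
"abbaabbab": rejected

0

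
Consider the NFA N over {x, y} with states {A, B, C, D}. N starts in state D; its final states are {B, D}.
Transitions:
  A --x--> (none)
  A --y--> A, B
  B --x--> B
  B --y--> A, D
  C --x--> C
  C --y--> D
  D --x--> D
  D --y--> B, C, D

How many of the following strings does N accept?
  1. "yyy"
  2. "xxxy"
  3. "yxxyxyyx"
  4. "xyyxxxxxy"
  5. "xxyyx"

5

"yyy": accepted
"xxxy": accepted
"yxxyxyyx": accepted
"xyyxxxxxy": accepted
"xxyyx": accepted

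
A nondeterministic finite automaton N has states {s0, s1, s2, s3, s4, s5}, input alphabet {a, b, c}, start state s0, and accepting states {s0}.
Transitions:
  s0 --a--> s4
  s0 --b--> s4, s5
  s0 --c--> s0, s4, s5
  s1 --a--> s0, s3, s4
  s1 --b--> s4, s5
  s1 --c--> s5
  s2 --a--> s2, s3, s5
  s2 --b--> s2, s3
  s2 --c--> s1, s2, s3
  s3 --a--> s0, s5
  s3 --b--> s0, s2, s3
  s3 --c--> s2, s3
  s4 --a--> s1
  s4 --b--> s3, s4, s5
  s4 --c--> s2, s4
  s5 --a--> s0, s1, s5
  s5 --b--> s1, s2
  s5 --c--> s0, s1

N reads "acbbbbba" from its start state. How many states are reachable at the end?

Start: {s0}
read a: {s4}
read c: {s2, s4}
read b: {s2, s3, s4, s5}
read b: {s0, s1, s2, s3, s4, s5}
read b: {s0, s1, s2, s3, s4, s5}
read b: {s0, s1, s2, s3, s4, s5}
read b: {s0, s1, s2, s3, s4, s5}
read a: {s0, s1, s2, s3, s4, s5}
Final reachable set {s0, s1, s2, s3, s4, s5} has 6 states.

6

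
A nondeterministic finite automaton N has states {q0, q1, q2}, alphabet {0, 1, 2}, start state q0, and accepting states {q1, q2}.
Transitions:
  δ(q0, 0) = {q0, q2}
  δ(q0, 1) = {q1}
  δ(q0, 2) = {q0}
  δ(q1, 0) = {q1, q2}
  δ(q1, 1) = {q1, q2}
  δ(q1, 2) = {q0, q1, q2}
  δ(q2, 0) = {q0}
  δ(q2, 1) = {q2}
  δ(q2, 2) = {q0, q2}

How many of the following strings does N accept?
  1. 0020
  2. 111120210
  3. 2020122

3

0020: accepted
111120210: accepted
2020122: accepted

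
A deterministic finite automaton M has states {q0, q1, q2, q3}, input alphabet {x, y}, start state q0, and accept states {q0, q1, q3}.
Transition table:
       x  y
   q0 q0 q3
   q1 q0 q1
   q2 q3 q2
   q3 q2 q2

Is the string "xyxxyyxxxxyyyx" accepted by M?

accepted

q0 --x--> q0
q0 --y--> q3
q3 --x--> q2
q2 --x--> q3
q3 --y--> q2
q2 --y--> q2
q2 --x--> q3
q3 --x--> q2
q2 --x--> q3
q3 --x--> q2
q2 --y--> q2
q2 --y--> q2
q2 --y--> q2
q2 --x--> q3
End in state q3, which is an accepting state.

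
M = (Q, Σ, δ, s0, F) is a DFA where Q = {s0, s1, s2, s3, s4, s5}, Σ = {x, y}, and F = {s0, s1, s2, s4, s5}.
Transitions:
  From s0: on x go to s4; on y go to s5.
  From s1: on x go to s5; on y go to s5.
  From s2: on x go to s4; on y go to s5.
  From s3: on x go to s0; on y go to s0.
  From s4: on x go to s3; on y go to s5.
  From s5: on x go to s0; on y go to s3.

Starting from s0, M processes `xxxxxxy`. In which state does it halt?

s0 --x--> s4
s4 --x--> s3
s3 --x--> s0
s0 --x--> s4
s4 --x--> s3
s3 --x--> s0
s0 --y--> s5

s5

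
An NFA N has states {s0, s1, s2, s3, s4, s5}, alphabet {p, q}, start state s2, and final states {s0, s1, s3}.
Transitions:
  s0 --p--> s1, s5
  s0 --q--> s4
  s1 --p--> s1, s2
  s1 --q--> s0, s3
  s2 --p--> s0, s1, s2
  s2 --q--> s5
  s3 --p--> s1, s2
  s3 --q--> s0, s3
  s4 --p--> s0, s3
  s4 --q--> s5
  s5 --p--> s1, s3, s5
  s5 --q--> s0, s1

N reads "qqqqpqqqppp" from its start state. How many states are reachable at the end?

5

Start: {s2}
read q: {s5}
read q: {s0, s1}
read q: {s0, s3, s4}
read q: {s0, s3, s4, s5}
read p: {s0, s1, s2, s3, s5}
read q: {s0, s1, s3, s4, s5}
read q: {s0, s1, s3, s4, s5}
read q: {s0, s1, s3, s4, s5}
read p: {s0, s1, s2, s3, s5}
read p: {s0, s1, s2, s3, s5}
read p: {s0, s1, s2, s3, s5}
Final reachable set {s0, s1, s2, s3, s5} has 5 states.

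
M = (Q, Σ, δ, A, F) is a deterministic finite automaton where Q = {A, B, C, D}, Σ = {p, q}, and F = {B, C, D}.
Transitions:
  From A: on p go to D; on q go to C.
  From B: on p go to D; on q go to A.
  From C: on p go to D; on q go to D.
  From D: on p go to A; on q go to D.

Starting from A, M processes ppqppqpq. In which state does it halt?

A --p--> D
D --p--> A
A --q--> C
C --p--> D
D --p--> A
A --q--> C
C --p--> D
D --q--> D

D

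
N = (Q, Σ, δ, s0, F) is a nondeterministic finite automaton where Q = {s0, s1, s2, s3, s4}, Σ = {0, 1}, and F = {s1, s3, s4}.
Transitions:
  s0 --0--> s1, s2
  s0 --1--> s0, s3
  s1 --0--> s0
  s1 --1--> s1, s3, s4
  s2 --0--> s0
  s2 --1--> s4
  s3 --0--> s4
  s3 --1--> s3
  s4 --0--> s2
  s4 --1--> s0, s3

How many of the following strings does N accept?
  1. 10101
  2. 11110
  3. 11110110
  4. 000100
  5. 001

5

10101: accepted
11110: accepted
11110110: accepted
000100: accepted
001: accepted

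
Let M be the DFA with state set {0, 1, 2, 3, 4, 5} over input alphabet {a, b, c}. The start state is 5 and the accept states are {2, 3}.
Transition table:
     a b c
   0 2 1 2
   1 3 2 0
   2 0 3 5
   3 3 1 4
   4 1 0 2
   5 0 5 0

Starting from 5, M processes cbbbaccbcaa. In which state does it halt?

3

5 --c--> 0
0 --b--> 1
1 --b--> 2
2 --b--> 3
3 --a--> 3
3 --c--> 4
4 --c--> 2
2 --b--> 3
3 --c--> 4
4 --a--> 1
1 --a--> 3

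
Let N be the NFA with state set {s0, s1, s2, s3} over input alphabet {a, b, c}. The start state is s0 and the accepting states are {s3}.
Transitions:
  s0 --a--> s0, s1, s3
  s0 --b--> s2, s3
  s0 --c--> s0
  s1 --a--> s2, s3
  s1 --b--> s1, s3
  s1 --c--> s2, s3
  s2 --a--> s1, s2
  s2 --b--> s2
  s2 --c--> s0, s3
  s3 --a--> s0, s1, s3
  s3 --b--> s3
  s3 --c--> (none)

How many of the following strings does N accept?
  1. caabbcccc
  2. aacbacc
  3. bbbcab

caabbcccc: rejected
aacbacc: accepted
bbbcab: accepted

2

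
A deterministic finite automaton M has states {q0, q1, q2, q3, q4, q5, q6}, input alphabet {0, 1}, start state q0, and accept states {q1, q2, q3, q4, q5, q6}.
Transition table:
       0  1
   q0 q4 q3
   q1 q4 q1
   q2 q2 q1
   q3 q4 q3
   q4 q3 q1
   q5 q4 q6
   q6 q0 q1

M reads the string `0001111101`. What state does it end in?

q1

q0 --0--> q4
q4 --0--> q3
q3 --0--> q4
q4 --1--> q1
q1 --1--> q1
q1 --1--> q1
q1 --1--> q1
q1 --1--> q1
q1 --0--> q4
q4 --1--> q1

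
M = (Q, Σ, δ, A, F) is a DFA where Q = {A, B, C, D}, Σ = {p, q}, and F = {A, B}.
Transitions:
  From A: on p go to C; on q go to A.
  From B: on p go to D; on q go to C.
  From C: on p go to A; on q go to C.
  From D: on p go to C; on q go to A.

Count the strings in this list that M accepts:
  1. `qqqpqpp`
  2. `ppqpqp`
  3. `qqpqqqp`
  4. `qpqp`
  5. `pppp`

4

`qqqpqpp`: rejected
`ppqpqp`: accepted
`qqpqqqp`: accepted
`qpqp`: accepted
`pppp`: accepted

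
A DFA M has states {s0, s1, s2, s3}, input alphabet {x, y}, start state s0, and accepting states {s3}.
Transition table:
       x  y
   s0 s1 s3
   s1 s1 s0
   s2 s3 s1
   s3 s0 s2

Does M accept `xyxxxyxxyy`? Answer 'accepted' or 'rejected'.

accepted

s0 --x--> s1
s1 --y--> s0
s0 --x--> s1
s1 --x--> s1
s1 --x--> s1
s1 --y--> s0
s0 --x--> s1
s1 --x--> s1
s1 --y--> s0
s0 --y--> s3
End in state s3, which is an accepting state.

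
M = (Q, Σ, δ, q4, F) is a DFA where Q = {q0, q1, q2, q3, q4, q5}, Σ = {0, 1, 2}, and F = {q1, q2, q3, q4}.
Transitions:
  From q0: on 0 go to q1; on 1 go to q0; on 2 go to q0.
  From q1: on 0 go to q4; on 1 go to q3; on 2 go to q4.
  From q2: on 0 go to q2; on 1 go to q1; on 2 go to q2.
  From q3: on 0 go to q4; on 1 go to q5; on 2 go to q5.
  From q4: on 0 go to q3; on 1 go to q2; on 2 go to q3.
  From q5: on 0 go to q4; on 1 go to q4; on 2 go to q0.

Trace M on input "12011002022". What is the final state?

q4 --1--> q2
q2 --2--> q2
q2 --0--> q2
q2 --1--> q1
q1 --1--> q3
q3 --0--> q4
q4 --0--> q3
q3 --2--> q5
q5 --0--> q4
q4 --2--> q3
q3 --2--> q5

q5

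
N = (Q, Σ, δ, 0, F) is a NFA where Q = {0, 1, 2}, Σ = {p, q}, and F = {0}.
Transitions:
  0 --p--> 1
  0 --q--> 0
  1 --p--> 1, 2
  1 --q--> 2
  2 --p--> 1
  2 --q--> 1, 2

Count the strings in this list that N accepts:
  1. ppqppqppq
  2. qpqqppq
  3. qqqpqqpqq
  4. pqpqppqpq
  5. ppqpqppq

ppqppqppq: rejected
qpqqppq: rejected
qqqpqqpqq: rejected
pqpqppqpq: rejected
ppqpqppq: rejected

0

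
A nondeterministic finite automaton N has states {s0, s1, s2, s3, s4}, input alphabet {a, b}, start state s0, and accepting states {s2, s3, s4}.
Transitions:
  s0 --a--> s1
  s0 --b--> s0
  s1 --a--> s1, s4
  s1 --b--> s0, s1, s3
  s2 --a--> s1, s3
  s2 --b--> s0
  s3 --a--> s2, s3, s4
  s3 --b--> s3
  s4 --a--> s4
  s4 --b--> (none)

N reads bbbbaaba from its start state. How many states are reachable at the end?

4

Start: {s0}
read b: {s0}
read b: {s0}
read b: {s0}
read b: {s0}
read a: {s1}
read a: {s1, s4}
read b: {s0, s1, s3}
read a: {s1, s2, s3, s4}
Final reachable set {s1, s2, s3, s4} has 4 states.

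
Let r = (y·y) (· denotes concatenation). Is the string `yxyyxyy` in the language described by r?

No split of yxyyxyy into u·v has y matching u and y matching v.

no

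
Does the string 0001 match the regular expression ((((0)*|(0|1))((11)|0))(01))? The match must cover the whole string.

Split as 00·01: (((0)*|(0|1))((11)|0)) matches 00 and (01) matches 01.

yes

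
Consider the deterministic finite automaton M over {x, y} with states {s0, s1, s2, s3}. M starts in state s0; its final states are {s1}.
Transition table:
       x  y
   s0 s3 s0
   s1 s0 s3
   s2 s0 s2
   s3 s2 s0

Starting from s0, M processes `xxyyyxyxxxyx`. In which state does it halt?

s0 --x--> s3
s3 --x--> s2
s2 --y--> s2
s2 --y--> s2
s2 --y--> s2
s2 --x--> s0
s0 --y--> s0
s0 --x--> s3
s3 --x--> s2
s2 --x--> s0
s0 --y--> s0
s0 --x--> s3

s3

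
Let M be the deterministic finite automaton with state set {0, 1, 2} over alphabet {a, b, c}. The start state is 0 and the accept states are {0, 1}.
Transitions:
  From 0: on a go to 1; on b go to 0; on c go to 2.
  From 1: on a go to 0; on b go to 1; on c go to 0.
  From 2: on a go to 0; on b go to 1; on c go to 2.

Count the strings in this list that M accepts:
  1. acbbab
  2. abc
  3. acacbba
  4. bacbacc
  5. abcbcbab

acbbab: accepted
abc: accepted
acacbba: accepted
bacbacc: rejected
abcbcbab: accepted

4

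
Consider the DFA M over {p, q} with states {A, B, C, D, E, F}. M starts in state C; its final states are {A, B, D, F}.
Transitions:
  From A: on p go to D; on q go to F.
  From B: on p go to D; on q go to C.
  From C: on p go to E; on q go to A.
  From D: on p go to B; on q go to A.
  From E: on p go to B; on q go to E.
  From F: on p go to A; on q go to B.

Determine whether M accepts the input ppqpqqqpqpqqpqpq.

C --p--> E
E --p--> B
B --q--> C
C --p--> E
E --q--> E
E --q--> E
E --q--> E
E --p--> B
B --q--> C
C --p--> E
E --q--> E
E --q--> E
E --p--> B
B --q--> C
C --p--> E
E --q--> E
End in state E, which is not an accepting state.

rejected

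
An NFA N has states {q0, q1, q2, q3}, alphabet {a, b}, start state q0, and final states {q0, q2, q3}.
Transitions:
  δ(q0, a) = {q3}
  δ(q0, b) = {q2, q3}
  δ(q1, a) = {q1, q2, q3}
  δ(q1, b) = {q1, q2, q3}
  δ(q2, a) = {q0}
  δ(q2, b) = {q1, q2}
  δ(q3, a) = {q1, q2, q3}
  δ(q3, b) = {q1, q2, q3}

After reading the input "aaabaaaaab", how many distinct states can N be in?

3

Start: {q0}
read a: {q3}
read a: {q1, q2, q3}
read a: {q0, q1, q2, q3}
read b: {q1, q2, q3}
read a: {q0, q1, q2, q3}
read a: {q0, q1, q2, q3}
read a: {q0, q1, q2, q3}
read a: {q0, q1, q2, q3}
read a: {q0, q1, q2, q3}
read b: {q1, q2, q3}
Final reachable set {q1, q2, q3} has 3 states.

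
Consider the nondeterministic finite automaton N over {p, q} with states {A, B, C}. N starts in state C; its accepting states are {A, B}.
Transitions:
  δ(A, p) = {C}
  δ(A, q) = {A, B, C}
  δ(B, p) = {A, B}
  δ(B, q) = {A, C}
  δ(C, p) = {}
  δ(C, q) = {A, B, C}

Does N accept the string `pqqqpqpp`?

Start: {C}
read p: {}
The reachable set is empty and stays empty for the remaining 7 symbols.
Reachable ∩ accepting = {} — empty.

rejected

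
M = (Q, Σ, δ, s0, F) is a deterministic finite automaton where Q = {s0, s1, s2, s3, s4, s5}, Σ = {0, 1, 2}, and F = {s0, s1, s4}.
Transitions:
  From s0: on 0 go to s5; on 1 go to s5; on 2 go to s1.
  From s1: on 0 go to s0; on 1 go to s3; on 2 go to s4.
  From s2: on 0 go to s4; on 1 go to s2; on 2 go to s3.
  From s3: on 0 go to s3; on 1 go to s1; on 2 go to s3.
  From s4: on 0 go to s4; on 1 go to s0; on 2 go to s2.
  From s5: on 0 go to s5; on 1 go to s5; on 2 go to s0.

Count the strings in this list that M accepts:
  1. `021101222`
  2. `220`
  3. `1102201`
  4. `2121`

`021101222`: accepted
`220`: accepted
`1102201`: rejected
`2121`: accepted

3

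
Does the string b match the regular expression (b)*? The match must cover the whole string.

Split into 1 piece b; each matches b.

yes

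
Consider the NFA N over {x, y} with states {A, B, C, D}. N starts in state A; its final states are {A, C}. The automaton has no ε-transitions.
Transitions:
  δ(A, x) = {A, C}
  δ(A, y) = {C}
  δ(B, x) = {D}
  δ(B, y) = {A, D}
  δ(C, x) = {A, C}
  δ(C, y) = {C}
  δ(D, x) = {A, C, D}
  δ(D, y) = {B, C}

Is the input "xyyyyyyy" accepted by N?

Start: {A}
read x: {A, C}
read y: {C}
read y: {C}
read y: {C}
read y: {C}
read y: {C}
read y: {C}
read y: {C}
Reachable ∩ accepting = {C} — nonempty.

accepted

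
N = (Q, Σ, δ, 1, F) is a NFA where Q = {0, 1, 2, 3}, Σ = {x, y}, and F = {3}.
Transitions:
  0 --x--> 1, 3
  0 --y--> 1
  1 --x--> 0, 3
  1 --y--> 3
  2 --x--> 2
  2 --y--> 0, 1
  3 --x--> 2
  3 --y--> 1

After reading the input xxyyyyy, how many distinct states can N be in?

Start: {1}
read x: {0, 3}
read x: {1, 2, 3}
read y: {0, 1, 3}
read y: {1, 3}
read y: {1, 3}
read y: {1, 3}
read y: {1, 3}
Final reachable set {1, 3} has 2 states.

2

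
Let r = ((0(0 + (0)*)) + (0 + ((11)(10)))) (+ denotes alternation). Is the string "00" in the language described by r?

The left alternative (0(0+(0)*)) matches 00.

yes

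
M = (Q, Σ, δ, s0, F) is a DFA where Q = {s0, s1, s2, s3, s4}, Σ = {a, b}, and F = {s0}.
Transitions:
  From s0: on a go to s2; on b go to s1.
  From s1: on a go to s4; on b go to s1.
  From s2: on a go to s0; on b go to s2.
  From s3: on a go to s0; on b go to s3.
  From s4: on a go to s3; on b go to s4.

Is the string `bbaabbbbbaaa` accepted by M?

accepted

s0 --b--> s1
s1 --b--> s1
s1 --a--> s4
s4 --a--> s3
s3 --b--> s3
s3 --b--> s3
s3 --b--> s3
s3 --b--> s3
s3 --b--> s3
s3 --a--> s0
s0 --a--> s2
s2 --a--> s0
End in state s0, which is an accepting state.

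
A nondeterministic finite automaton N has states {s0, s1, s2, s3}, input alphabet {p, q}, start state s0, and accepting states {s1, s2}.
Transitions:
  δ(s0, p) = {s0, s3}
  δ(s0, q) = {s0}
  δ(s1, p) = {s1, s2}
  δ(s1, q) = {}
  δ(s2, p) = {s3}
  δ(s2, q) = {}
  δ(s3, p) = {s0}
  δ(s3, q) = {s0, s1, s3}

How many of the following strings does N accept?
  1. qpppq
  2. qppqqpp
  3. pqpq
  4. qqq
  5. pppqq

4

qpppq: accepted
qppqqpp: accepted
pqpq: accepted
qqq: rejected
pppqq: accepted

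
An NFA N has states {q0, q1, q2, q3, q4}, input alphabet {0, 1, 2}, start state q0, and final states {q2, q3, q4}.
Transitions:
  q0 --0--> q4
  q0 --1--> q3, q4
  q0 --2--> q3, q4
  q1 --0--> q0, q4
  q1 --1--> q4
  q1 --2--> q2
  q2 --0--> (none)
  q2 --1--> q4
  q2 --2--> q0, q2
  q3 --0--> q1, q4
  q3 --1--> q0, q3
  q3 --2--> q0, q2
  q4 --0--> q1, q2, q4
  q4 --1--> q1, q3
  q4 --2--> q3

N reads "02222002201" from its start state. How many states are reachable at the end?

Start: {q0}
read 0: {q4}
read 2: {q3}
read 2: {q0, q2}
read 2: {q0, q2, q3, q4}
read 2: {q0, q2, q3, q4}
read 0: {q1, q2, q4}
read 0: {q0, q1, q2, q4}
read 2: {q0, q2, q3, q4}
read 2: {q0, q2, q3, q4}
read 0: {q1, q2, q4}
read 1: {q1, q3, q4}
Final reachable set {q1, q3, q4} has 3 states.

3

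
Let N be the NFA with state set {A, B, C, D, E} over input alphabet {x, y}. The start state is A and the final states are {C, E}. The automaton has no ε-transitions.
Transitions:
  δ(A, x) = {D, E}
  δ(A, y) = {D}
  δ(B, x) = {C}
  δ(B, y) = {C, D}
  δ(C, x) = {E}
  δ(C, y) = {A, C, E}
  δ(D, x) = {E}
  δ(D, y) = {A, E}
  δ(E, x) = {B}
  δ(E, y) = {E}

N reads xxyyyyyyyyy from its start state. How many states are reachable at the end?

Start: {A}
read x: {D, E}
read x: {B, E}
read y: {C, D, E}
read y: {A, C, E}
read y: {A, C, D, E}
read y: {A, C, D, E}
read y: {A, C, D, E}
read y: {A, C, D, E}
read y: {A, C, D, E}
read y: {A, C, D, E}
read y: {A, C, D, E}
Final reachable set {A, C, D, E} has 4 states.

4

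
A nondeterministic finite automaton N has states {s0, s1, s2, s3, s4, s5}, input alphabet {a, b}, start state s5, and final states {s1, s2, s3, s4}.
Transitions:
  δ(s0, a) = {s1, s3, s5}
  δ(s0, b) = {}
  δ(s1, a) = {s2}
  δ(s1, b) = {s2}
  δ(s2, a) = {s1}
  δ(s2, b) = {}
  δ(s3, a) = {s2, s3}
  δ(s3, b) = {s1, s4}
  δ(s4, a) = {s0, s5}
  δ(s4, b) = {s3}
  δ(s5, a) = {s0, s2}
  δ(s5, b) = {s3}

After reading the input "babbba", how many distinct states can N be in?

3

Start: {s5}
read b: {s3}
read a: {s2, s3}
read b: {s1, s4}
read b: {s2, s3}
read b: {s1, s4}
read a: {s0, s2, s5}
Final reachable set {s0, s2, s5} has 3 states.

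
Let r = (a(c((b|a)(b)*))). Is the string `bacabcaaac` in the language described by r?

no

No split of bacabcaaac into u·v has a matching u and (c((b|a)(b)*)) matching v.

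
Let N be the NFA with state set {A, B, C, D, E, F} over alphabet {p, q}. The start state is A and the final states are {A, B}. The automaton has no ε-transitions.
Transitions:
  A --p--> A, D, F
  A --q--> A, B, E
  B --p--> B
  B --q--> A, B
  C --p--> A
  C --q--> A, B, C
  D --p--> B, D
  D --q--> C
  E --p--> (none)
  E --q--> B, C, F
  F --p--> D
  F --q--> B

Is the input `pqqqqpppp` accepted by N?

Start: {A}
read p: {A, D, F}
read q: {A, B, C, E}
read q: {A, B, C, E, F}
read q: {A, B, C, E, F}
read q: {A, B, C, E, F}
read p: {A, B, D, F}
read p: {A, B, D, F}
read p: {A, B, D, F}
read p: {A, B, D, F}
Reachable ∩ accepting = {A, B} — nonempty.

accepted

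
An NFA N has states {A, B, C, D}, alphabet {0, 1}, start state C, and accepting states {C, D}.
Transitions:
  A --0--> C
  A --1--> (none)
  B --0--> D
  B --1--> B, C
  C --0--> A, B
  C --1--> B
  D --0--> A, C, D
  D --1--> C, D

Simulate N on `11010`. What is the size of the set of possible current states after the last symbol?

4

Start: {C}
read 1: {B}
read 1: {B, C}
read 0: {A, B, D}
read 1: {B, C, D}
read 0: {A, B, C, D}
Final reachable set {A, B, C, D} has 4 states.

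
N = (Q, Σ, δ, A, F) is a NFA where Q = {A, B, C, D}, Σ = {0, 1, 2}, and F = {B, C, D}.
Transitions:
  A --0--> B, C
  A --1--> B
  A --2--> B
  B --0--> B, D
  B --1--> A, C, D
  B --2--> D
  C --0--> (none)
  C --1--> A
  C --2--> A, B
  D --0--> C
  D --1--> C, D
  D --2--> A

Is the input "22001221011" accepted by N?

Start: {A}
read 2: {B}
read 2: {D}
read 0: {C}
read 0: {}
The reachable set is empty and stays empty for the remaining 7 symbols.
Reachable ∩ accepting = {} — empty.

rejected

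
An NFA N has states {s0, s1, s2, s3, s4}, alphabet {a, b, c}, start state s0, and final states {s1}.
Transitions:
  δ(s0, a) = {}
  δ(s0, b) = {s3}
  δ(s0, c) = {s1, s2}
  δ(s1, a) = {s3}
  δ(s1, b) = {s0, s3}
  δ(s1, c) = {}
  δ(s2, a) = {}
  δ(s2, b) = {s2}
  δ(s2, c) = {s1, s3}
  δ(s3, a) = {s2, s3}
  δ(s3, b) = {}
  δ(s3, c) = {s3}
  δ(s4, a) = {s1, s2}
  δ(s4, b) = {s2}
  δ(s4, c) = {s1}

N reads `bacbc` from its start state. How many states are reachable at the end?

Start: {s0}
read b: {s3}
read a: {s2, s3}
read c: {s1, s3}
read b: {s0, s3}
read c: {s1, s2, s3}
Final reachable set {s1, s2, s3} has 3 states.

3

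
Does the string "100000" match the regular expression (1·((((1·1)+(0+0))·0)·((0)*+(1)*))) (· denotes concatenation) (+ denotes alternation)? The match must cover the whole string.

yes

Split as 1·00000: 1 matches 1 and ((((1·1)+(0+0))·0)·((0)*+(1)*)) matches 00000.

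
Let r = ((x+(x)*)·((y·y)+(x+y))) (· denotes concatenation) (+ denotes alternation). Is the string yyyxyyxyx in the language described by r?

no

No split of yyyxyyxyx into u·v has (x+(x)*) matching u and ((y·y)+(x+y)) matching v.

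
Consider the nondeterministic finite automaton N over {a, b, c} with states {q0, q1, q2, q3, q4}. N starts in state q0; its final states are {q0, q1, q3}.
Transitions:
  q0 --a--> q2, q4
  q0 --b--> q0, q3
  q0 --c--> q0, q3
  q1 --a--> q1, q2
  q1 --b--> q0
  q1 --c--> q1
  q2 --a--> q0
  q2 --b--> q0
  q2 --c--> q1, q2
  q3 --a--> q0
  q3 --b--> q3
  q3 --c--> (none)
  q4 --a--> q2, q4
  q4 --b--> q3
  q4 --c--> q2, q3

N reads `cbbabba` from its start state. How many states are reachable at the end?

Start: {q0}
read c: {q0, q3}
read b: {q0, q3}
read b: {q0, q3}
read a: {q0, q2, q4}
read b: {q0, q3}
read b: {q0, q3}
read a: {q0, q2, q4}
Final reachable set {q0, q2, q4} has 3 states.

3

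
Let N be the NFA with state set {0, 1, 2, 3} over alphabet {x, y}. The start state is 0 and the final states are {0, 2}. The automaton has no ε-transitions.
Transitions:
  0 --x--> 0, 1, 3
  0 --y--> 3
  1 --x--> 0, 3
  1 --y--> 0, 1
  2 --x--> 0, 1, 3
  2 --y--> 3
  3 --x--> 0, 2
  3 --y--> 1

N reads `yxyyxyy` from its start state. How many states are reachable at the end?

Start: {0}
read y: {3}
read x: {0, 2}
read y: {3}
read y: {1}
read x: {0, 3}
read y: {1, 3}
read y: {0, 1}
Final reachable set {0, 1} has 2 states.

2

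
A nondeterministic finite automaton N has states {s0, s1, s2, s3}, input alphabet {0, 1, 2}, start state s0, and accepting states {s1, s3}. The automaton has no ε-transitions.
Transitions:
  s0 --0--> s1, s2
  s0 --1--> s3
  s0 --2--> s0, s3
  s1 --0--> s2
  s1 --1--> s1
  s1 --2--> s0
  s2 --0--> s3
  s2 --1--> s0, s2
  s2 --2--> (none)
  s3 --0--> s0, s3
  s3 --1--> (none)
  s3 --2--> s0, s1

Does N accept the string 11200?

rejected

Start: {s0}
read 1: {s3}
read 1: {}
The reachable set is empty and stays empty for the remaining 3 symbols.
Reachable ∩ accepting = {} — empty.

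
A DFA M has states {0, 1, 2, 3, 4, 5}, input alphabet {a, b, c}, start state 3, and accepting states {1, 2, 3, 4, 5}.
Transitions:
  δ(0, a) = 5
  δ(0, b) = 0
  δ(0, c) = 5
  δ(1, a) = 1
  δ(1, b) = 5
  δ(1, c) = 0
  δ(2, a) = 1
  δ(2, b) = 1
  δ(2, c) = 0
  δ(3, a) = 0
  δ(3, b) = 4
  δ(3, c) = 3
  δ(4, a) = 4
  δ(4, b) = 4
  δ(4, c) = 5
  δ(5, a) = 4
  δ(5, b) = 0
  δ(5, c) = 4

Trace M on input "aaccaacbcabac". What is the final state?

3 --a--> 0
0 --a--> 5
5 --c--> 4
4 --c--> 5
5 --a--> 4
4 --a--> 4
4 --c--> 5
5 --b--> 0
0 --c--> 5
5 --a--> 4
4 --b--> 4
4 --a--> 4
4 --c--> 5

5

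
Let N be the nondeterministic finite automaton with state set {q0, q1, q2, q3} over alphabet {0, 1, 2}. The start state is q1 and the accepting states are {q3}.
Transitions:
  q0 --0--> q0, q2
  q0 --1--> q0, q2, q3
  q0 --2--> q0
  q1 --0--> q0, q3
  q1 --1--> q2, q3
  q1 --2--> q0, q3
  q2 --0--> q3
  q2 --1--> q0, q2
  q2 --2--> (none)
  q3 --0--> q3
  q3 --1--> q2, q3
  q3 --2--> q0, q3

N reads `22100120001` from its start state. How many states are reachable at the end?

Start: {q1}
read 2: {q0, q3}
read 2: {q0, q3}
read 1: {q0, q2, q3}
read 0: {q0, q2, q3}
read 0: {q0, q2, q3}
read 1: {q0, q2, q3}
read 2: {q0, q3}
read 0: {q0, q2, q3}
read 0: {q0, q2, q3}
read 0: {q0, q2, q3}
read 1: {q0, q2, q3}
Final reachable set {q0, q2, q3} has 3 states.

3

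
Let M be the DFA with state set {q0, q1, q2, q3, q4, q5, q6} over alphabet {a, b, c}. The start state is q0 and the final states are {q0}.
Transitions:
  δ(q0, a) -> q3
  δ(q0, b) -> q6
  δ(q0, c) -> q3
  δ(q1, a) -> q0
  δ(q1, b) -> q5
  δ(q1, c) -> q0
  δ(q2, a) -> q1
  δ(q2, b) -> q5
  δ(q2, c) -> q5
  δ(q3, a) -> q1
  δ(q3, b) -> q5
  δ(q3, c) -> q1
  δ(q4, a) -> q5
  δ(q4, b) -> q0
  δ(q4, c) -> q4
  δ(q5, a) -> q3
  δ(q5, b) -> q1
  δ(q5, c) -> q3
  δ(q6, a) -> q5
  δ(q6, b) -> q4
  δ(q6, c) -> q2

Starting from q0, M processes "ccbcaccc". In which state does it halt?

q0 --c--> q3
q3 --c--> q1
q1 --b--> q5
q5 --c--> q3
q3 --a--> q1
q1 --c--> q0
q0 --c--> q3
q3 --c--> q1

q1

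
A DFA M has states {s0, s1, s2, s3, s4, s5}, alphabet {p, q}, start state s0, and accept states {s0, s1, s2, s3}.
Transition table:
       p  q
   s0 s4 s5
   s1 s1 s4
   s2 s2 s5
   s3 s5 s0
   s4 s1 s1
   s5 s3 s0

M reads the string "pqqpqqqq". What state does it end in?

s0 --p--> s4
s4 --q--> s1
s1 --q--> s4
s4 --p--> s1
s1 --q--> s4
s4 --q--> s1
s1 --q--> s4
s4 --q--> s1

s1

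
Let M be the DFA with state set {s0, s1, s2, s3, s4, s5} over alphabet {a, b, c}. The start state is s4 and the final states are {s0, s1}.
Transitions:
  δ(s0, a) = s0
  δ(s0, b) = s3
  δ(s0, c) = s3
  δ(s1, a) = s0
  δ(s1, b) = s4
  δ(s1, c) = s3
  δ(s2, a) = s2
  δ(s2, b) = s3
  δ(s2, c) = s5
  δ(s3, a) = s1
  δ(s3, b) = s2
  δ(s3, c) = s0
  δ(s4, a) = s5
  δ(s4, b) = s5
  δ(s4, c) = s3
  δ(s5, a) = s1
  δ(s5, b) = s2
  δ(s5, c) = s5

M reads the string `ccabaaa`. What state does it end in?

s4 --c--> s3
s3 --c--> s0
s0 --a--> s0
s0 --b--> s3
s3 --a--> s1
s1 --a--> s0
s0 --a--> s0

s0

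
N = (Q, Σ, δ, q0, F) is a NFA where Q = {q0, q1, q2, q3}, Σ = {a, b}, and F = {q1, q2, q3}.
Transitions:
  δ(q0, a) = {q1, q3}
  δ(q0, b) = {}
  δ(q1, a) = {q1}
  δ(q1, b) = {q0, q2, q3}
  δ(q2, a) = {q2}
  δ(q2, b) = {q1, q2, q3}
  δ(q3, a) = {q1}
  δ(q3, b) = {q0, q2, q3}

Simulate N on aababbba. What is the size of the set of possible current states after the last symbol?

Start: {q0}
read a: {q1, q3}
read a: {q1}
read b: {q0, q2, q3}
read a: {q1, q2, q3}
read b: {q0, q1, q2, q3}
read b: {q0, q1, q2, q3}
read b: {q0, q1, q2, q3}
read a: {q1, q2, q3}
Final reachable set {q1, q2, q3} has 3 states.

3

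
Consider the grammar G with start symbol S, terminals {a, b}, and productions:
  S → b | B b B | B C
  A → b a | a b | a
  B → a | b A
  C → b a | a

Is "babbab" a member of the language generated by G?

yes

S ⇒ BbB ⇒ bAbB ⇒ babB ⇒ babbA ⇒ babbab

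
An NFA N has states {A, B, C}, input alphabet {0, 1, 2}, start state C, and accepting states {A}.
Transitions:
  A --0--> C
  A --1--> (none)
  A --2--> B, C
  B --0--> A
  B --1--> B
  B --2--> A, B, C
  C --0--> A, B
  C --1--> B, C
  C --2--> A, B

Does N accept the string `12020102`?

accepted

Start: {C}
read 1: {B, C}
read 2: {A, B, C}
read 0: {A, B, C}
read 2: {A, B, C}
read 0: {A, B, C}
read 1: {B, C}
read 0: {A, B}
read 2: {A, B, C}
Reachable ∩ accepting = {A} — nonempty.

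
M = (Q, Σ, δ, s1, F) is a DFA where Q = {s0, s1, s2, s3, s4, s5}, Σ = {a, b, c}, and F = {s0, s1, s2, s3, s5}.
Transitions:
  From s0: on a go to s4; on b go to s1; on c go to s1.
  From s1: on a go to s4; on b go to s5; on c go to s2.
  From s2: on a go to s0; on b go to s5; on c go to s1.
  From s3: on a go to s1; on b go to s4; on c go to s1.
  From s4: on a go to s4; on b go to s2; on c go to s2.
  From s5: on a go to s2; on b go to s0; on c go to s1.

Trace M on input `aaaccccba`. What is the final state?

s2

s1 --a--> s4
s4 --a--> s4
s4 --a--> s4
s4 --c--> s2
s2 --c--> s1
s1 --c--> s2
s2 --c--> s1
s1 --b--> s5
s5 --a--> s2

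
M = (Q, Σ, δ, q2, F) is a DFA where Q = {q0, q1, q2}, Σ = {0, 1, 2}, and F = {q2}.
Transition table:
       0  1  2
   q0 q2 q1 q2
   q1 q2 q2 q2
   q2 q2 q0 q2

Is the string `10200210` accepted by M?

q2 --1--> q0
q0 --0--> q2
q2 --2--> q2
q2 --0--> q2
q2 --0--> q2
q2 --2--> q2
q2 --1--> q0
q0 --0--> q2
End in state q2, which is an accepting state.

accepted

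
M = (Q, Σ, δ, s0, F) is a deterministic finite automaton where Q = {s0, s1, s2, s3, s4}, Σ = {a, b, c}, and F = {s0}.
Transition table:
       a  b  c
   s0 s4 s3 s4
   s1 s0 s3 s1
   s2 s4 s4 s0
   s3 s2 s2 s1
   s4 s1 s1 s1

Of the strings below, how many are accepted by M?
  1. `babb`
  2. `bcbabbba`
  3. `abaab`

0

`babb`: rejected
`bcbabbba`: rejected
`abaab`: rejected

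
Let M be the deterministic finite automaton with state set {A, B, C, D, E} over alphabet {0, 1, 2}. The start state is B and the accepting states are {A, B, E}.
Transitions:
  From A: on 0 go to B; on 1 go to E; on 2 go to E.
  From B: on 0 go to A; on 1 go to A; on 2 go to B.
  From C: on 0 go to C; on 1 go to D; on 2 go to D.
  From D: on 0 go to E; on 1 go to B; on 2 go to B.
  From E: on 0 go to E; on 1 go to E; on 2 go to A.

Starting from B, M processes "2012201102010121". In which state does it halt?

E

B --2--> B
B --0--> A
A --1--> E
E --2--> A
A --2--> E
E --0--> E
E --1--> E
E --1--> E
E --0--> E
E --2--> A
A --0--> B
B --1--> A
A --0--> B
B --1--> A
A --2--> E
E --1--> E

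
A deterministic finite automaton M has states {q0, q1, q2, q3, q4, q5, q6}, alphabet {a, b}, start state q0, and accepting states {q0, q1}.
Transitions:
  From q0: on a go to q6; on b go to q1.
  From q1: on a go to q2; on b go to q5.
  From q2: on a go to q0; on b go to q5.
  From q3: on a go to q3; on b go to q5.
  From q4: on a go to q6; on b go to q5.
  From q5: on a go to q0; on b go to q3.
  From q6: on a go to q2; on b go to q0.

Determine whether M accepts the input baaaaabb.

rejected

q0 --b--> q1
q1 --a--> q2
q2 --a--> q0
q0 --a--> q6
q6 --a--> q2
q2 --a--> q0
q0 --b--> q1
q1 --b--> q5
End in state q5, which is not an accepting state.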